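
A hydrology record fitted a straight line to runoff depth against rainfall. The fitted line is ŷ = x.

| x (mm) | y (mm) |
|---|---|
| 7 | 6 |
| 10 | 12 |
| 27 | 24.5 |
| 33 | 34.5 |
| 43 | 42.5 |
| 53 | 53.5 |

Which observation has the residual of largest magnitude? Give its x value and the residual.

x = 27, e = -2.5

x=7: ŷ = 7 = 7; e = 6 − 7 = -1
x=10: ŷ = 10 = 10; e = 12 − 10 = 2
x=27: ŷ = 27 = 27; e = 24.5 − 27 = -2.5
x=33: ŷ = 33 = 33; e = 34.5 − 33 = 1.5
x=43: ŷ = 43 = 43; e = 42.5 − 43 = -0.5
x=53: ŷ = 53 = 53; e = 53.5 − 53 = 0.5
Largest |e| is 2.5 at x = 27, residual -2.5.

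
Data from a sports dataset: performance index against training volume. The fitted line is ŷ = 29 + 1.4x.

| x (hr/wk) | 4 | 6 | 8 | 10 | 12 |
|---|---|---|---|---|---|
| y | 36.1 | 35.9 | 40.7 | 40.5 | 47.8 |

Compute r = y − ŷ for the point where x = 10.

ŷ = 29 + 1.4·10 = 43
r = 40.5 − 43 = -2.5

r = -2.5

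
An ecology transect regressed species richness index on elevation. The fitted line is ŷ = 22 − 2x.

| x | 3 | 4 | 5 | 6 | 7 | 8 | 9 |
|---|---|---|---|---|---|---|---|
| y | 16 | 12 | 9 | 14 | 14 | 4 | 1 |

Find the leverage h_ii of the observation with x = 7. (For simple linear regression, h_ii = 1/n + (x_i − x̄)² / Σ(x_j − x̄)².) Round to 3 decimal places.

x̄ = (3 + 4 + 5 + 6 + 7 + 8 + 9)/7 = 6
Σ(x − x̄)² = 9 + 4 + 1 + 0 + 1 + 4 + 9 = 28
h = 1/7 + (1)²/28 = 0.142857 + 0.0357143 = 0.179

h = 0.179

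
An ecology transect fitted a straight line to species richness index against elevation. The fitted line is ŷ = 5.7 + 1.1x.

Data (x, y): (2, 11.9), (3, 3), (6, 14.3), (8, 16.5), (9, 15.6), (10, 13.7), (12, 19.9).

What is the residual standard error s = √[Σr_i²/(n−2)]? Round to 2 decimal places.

x=2: ŷ = 5.7 + 1.1·2 = 7.9; r = 11.9 − 7.9 = 4
x=3: ŷ = 5.7 + 1.1·3 = 9; r = 3 − 9 = -6
x=6: ŷ = 5.7 + 1.1·6 = 12.3; r = 14.3 − 12.3 = 2
x=8: ŷ = 5.7 + 1.1·8 = 14.5; r = 16.5 − 14.5 = 2
x=9: ŷ = 5.7 + 1.1·9 = 15.6; r = 15.6 − 15.6 = 0
x=10: ŷ = 5.7 + 1.1·10 = 16.7; r = 13.7 − 16.7 = -3
x=12: ŷ = 5.7 + 1.1·12 = 18.9; r = 19.9 − 18.9 = 1
SSE = 16 + 36 + 4 + 4 + 0 + 9 + 1 = 70
s = √(70/5) = √14 ≈ 3.74

s = 3.74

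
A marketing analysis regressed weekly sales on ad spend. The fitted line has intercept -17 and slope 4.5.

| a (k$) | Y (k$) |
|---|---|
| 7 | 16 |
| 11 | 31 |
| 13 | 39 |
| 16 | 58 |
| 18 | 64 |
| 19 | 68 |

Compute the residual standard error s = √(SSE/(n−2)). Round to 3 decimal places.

s = 2.236

a=7: ŷ = -17 + 4.5·7 = 14.5; e = 16 − 14.5 = 1.5
a=11: ŷ = -17 + 4.5·11 = 32.5; e = 31 − 32.5 = -1.5
a=13: ŷ = -17 + 4.5·13 = 41.5; e = 39 − 41.5 = -2.5
a=16: ŷ = -17 + 4.5·16 = 55; e = 58 − 55 = 3
a=18: ŷ = -17 + 4.5·18 = 64; e = 64 − 64 = 0
a=19: ŷ = -17 + 4.5·19 = 68.5; e = 68 − 68.5 = -0.5
SSE = 2.25 + 2.25 + 6.25 + 9 + 0 + 0.25 = 20
s = √(20/4) = √5 ≈ 2.236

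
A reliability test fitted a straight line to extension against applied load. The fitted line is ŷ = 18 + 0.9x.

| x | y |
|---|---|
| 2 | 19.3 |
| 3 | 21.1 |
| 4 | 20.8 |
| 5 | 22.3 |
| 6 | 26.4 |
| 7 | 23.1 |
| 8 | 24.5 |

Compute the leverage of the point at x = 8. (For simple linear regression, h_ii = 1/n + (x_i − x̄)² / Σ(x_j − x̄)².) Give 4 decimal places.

x̄ = (2 + 3 + 4 + 5 + 6 + 7 + 8)/7 = 5
Σ(x − x̄)² = 9 + 4 + 1 + 0 + 1 + 4 + 9 = 28
h = 1/7 + (3)²/28 = 0.142857 + 0.321429 = 0.4643

h = 0.4643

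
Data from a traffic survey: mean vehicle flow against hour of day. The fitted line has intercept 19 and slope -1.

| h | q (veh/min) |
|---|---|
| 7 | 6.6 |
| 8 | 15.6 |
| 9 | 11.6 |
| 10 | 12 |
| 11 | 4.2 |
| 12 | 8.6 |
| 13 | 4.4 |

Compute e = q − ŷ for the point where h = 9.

ŷ = 19 − 9 = 10
e = 11.6 − 10 = 1.6

e = 1.6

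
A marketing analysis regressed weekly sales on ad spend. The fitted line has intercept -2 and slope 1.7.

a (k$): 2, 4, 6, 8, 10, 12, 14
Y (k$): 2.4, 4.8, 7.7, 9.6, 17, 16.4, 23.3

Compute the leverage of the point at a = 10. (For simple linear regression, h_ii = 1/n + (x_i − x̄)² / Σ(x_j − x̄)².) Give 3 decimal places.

h = 0.179

ā = (2 + 4 + 6 + 8 + 10 + 12 + 14)/7 = 8
Σ(a − ā)² = 36 + 16 + 4 + 0 + 4 + 16 + 36 = 112
h = 1/7 + (2)²/112 = 0.142857 + 0.0357143 = 0.179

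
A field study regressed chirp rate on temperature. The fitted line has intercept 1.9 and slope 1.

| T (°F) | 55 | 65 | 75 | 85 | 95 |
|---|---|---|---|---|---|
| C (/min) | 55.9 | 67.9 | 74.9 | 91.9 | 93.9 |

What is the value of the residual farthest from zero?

T=55: Ĉ = 1.9 + 55 = 56.9; r = 55.9 − 56.9 = -1
T=65: Ĉ = 1.9 + 65 = 66.9; r = 67.9 − 66.9 = 1
T=75: Ĉ = 1.9 + 75 = 76.9; r = 74.9 − 76.9 = -2
T=85: Ĉ = 1.9 + 85 = 86.9; r = 91.9 − 86.9 = 5
T=95: Ĉ = 1.9 + 95 = 96.9; r = 93.9 − 96.9 = -3
Largest |r| is 5 at T = 85, residual 5.

r = 5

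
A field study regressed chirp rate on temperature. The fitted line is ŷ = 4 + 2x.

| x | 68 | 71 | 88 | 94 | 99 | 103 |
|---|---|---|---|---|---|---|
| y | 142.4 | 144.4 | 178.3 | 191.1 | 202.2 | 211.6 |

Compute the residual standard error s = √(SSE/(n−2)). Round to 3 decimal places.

x=68: ŷ = 4 + 2·68 = 140; e = 142.4 − 140 = 2.4
x=71: ŷ = 4 + 2·71 = 146; e = 144.4 − 146 = -1.6
x=88: ŷ = 4 + 2·88 = 180; e = 178.3 − 180 = -1.7
x=94: ŷ = 4 + 2·94 = 192; e = 191.1 − 192 = -0.9
x=99: ŷ = 4 + 2·99 = 202; e = 202.2 − 202 = 0.2
x=103: ŷ = 4 + 2·103 = 210; e = 211.6 − 210 = 1.6
SSE = 5.76 + 2.56 + 2.89 + 0.81 + 0.04 + 2.56 = 14.62
s = √(14.62/4) = √3.655 ≈ 1.912

s = 1.912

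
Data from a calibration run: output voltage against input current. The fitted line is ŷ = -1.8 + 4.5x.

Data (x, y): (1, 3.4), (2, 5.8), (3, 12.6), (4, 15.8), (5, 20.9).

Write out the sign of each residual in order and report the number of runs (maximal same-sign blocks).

x=1: ŷ = -1.8 + 4.5·1 = 2.7; r = 3.4 − 2.7 = 0.7
x=2: ŷ = -1.8 + 4.5·2 = 7.2; r = 5.8 − 7.2 = -1.4
x=3: ŷ = -1.8 + 4.5·3 = 11.7; r = 12.6 − 11.7 = 0.9
x=4: ŷ = -1.8 + 4.5·4 = 16.2; r = 15.8 − 16.2 = -0.4
x=5: ŷ = -1.8 + 4.5·5 = 20.7; r = 20.9 − 20.7 = 0.2
Signs: + − + − +
Runs: +×1, −×1, +×1, −×1, +×1 → 5

5 runs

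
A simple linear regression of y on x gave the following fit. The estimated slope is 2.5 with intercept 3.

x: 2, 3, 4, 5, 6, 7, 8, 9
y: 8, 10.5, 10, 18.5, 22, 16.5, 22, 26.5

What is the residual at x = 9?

r = 1

ŷ = 3 + 2.5·9 = 25.5
r = 26.5 − 25.5 = 1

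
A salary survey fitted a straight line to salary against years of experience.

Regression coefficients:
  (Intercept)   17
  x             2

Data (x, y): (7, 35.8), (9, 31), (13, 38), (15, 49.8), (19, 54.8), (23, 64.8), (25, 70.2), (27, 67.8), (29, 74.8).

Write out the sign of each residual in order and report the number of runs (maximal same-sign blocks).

x=7: ŷ = 17 + 2·7 = 31; r = 35.8 − 31 = 4.8
x=9: ŷ = 17 + 2·9 = 35; r = 31 − 35 = -4
x=13: ŷ = 17 + 2·13 = 43; r = 38 − 43 = -5
x=15: ŷ = 17 + 2·15 = 47; r = 49.8 − 47 = 2.8
x=19: ŷ = 17 + 2·19 = 55; r = 54.8 − 55 = -0.2
x=23: ŷ = 17 + 2·23 = 63; r = 64.8 − 63 = 1.8
x=25: ŷ = 17 + 2·25 = 67; r = 70.2 − 67 = 3.2
x=27: ŷ = 17 + 2·27 = 71; r = 67.8 − 71 = -3.2
x=29: ŷ = 17 + 2·29 = 75; r = 74.8 − 75 = -0.2
Signs: + − − + − + + − −
Runs: +×1, −×2, +×1, −×1, +×2, −×2 → 6

6 runs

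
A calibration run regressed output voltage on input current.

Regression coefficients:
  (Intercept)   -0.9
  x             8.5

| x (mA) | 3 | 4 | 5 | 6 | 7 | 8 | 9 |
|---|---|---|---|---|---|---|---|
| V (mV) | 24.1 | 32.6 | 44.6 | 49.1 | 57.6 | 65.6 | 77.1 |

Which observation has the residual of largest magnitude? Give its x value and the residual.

x = 5, e = 3

x=3: ŷ = -0.9 + 8.5·3 = 24.6; e = 24.1 − 24.6 = -0.5
x=4: ŷ = -0.9 + 8.5·4 = 33.1; e = 32.6 − 33.1 = -0.5
x=5: ŷ = -0.9 + 8.5·5 = 41.6; e = 44.6 − 41.6 = 3
x=6: ŷ = -0.9 + 8.5·6 = 50.1; e = 49.1 − 50.1 = -1
x=7: ŷ = -0.9 + 8.5·7 = 58.6; e = 57.6 − 58.6 = -1
x=8: ŷ = -0.9 + 8.5·8 = 67.1; e = 65.6 − 67.1 = -1.5
x=9: ŷ = -0.9 + 8.5·9 = 75.6; e = 77.1 − 75.6 = 1.5
Largest |e| is 3 at x = 5, residual 3.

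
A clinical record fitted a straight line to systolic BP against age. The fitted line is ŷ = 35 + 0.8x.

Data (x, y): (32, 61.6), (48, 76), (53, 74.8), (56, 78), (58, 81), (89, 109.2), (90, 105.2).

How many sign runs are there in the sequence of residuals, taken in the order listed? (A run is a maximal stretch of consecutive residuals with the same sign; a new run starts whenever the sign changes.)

4 runs

x=32: ŷ = 35 + 0.8·32 = 60.6; r = 61.6 − 60.6 = 1
x=48: ŷ = 35 + 0.8·48 = 73.4; r = 76 − 73.4 = 2.6
x=53: ŷ = 35 + 0.8·53 = 77.4; r = 74.8 − 77.4 = -2.6
x=56: ŷ = 35 + 0.8·56 = 79.8; r = 78 − 79.8 = -1.8
x=58: ŷ = 35 + 0.8·58 = 81.4; r = 81 − 81.4 = -0.4
x=89: ŷ = 35 + 0.8·89 = 106.2; r = 109.2 − 106.2 = 3
x=90: ŷ = 35 + 0.8·90 = 107; r = 105.2 − 107 = -1.8
Signs: + + − − − + −
Runs: +×2, −×3, +×1, −×1 → 4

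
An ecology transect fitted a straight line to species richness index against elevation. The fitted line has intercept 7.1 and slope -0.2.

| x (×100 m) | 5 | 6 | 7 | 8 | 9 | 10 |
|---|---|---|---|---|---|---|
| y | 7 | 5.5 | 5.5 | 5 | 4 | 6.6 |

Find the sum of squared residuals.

SSE = 5.2

x=5: ŷ = 7.1 − 0.2·5 = 6.1; e = 7 − 6.1 = 0.9
x=6: ŷ = 7.1 − 0.2·6 = 5.9; e = 5.5 − 5.9 = -0.4
x=7: ŷ = 7.1 − 0.2·7 = 5.7; e = 5.5 − 5.7 = -0.2
x=8: ŷ = 7.1 − 0.2·8 = 5.5; e = 5 − 5.5 = -0.5
x=9: ŷ = 7.1 − 0.2·9 = 5.3; e = 4 − 5.3 = -1.3
x=10: ŷ = 7.1 − 0.2·10 = 5.1; e = 6.6 − 5.1 = 1.5
SSE = 0.81 + 0.16 + 0.04 + 0.25 + 1.69 + 2.25 = 5.2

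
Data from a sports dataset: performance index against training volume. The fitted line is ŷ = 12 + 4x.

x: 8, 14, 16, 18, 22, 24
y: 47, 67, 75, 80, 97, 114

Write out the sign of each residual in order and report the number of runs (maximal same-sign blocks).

3 runs

x=8: ŷ = 12 + 4·8 = 44; e = 47 − 44 = 3
x=14: ŷ = 12 + 4·14 = 68; e = 67 − 68 = -1
x=16: ŷ = 12 + 4·16 = 76; e = 75 − 76 = -1
x=18: ŷ = 12 + 4·18 = 84; e = 80 − 84 = -4
x=22: ŷ = 12 + 4·22 = 100; e = 97 − 100 = -3
x=24: ŷ = 12 + 4·24 = 108; e = 114 − 108 = 6
Signs: + − − − − +
Runs: +×1, −×4, +×1 → 3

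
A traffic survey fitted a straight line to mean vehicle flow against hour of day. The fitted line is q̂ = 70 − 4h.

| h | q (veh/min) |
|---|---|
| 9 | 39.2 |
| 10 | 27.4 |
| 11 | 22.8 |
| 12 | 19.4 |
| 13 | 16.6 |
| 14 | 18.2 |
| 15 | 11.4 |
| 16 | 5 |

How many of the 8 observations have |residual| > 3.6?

2

h=9: q̂ = 70 − 4·9 = 34; e = 39.2 − 34 = 5.2
h=10: q̂ = 70 − 4·10 = 30; e = 27.4 − 30 = -2.6
h=11: q̂ = 70 − 4·11 = 26; e = 22.8 − 26 = -3.2
h=12: q̂ = 70 − 4·12 = 22; e = 19.4 − 22 = -2.6
h=13: q̂ = 70 − 4·13 = 18; e = 16.6 − 18 = -1.4
h=14: q̂ = 70 − 4·14 = 14; e = 18.2 − 14 = 4.2
h=15: q̂ = 70 − 4·15 = 10; e = 11.4 − 10 = 1.4
h=16: q̂ = 70 − 4·16 = 6; e = 5 − 6 = -1
|e| > 3.6: h=9 (|e|=5.2), h=14 (|e|=4.2) → 2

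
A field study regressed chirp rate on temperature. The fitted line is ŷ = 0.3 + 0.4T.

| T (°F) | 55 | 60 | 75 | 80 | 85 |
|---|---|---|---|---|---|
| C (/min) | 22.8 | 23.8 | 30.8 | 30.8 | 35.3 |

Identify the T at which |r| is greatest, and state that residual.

T = 80, r = -1.5

T=55: ŷ = 0.3 + 0.4·55 = 22.3; r = 22.8 − 22.3 = 0.5
T=60: ŷ = 0.3 + 0.4·60 = 24.3; r = 23.8 − 24.3 = -0.5
T=75: ŷ = 0.3 + 0.4·75 = 30.3; r = 30.8 − 30.3 = 0.5
T=80: ŷ = 0.3 + 0.4·80 = 32.3; r = 30.8 − 32.3 = -1.5
T=85: ŷ = 0.3 + 0.4·85 = 34.3; r = 35.3 − 34.3 = 1
Largest |r| is 1.5 at T = 80, residual -1.5.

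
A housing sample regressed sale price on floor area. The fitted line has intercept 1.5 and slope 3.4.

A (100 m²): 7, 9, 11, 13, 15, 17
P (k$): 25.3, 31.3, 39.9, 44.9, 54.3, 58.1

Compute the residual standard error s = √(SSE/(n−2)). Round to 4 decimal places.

A=7: ŷ = 1.5 + 3.4·7 = 25.3; r = 25.3 − 25.3 = 0
A=9: ŷ = 1.5 + 3.4·9 = 32.1; r = 31.3 − 32.1 = -0.8
A=11: ŷ = 1.5 + 3.4·11 = 38.9; r = 39.9 − 38.9 = 1
A=13: ŷ = 1.5 + 3.4·13 = 45.7; r = 44.9 − 45.7 = -0.8
A=15: ŷ = 1.5 + 3.4·15 = 52.5; r = 54.3 − 52.5 = 1.8
A=17: ŷ = 1.5 + 3.4·17 = 59.3; r = 58.1 − 59.3 = -1.2
SSE = 0 + 0.64 + 1 + 0.64 + 3.24 + 1.44 = 6.96
s = √(6.96/4) = √1.74 ≈ 1.3191

s = 1.3191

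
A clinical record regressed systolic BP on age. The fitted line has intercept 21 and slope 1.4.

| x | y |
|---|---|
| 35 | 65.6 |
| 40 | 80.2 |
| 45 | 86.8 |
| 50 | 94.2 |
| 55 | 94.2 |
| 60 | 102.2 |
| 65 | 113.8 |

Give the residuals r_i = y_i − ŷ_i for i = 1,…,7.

x=35: ŷ = 21 + 1.4·35 = 70; r = 65.6 − 70 = -4.4
x=40: ŷ = 21 + 1.4·40 = 77; r = 80.2 − 77 = 3.2
x=45: ŷ = 21 + 1.4·45 = 84; r = 86.8 − 84 = 2.8
x=50: ŷ = 21 + 1.4·50 = 91; r = 94.2 − 91 = 3.2
x=55: ŷ = 21 + 1.4·55 = 98; r = 94.2 − 98 = -3.8
x=60: ŷ = 21 + 1.4·60 = 105; r = 102.2 − 105 = -2.8
x=65: ŷ = 21 + 1.4·65 = 112; r = 113.8 − 112 = 1.8

-4.4, 3.2, 2.8, 3.2, -3.8, -2.8, 1.8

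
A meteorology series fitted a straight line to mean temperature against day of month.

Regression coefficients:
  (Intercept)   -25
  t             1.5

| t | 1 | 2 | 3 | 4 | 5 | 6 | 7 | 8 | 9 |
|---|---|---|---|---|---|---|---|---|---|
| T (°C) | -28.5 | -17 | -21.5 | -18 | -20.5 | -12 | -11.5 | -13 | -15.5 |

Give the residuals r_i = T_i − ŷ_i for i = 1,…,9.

t=1: ŷ = -25 + 1.5·1 = -23.5; r = -28.5 − (-23.5) = -5
t=2: ŷ = -25 + 1.5·2 = -22; r = -17 − (-22) = 5
t=3: ŷ = -25 + 1.5·3 = -20.5; r = -21.5 − (-20.5) = -1
t=4: ŷ = -25 + 1.5·4 = -19; r = -18 − (-19) = 1
t=5: ŷ = -25 + 1.5·5 = -17.5; r = -20.5 − (-17.5) = -3
t=6: ŷ = -25 + 1.5·6 = -16; r = -12 − (-16) = 4
t=7: ŷ = -25 + 1.5·7 = -14.5; r = -11.5 − (-14.5) = 3
t=8: ŷ = -25 + 1.5·8 = -13; r = -13 − (-13) = 0
t=9: ŷ = -25 + 1.5·9 = -11.5; r = -15.5 − (-11.5) = -4

-5, 5, -1, 1, -3, 4, 3, 0, -4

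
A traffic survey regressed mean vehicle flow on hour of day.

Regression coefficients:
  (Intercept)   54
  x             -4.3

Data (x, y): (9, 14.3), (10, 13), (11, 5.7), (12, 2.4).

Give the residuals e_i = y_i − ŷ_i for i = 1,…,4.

x=9: ŷ = 54 − 4.3·9 = 15.3; e = 14.3 − 15.3 = -1
x=10: ŷ = 54 − 4.3·10 = 11; e = 13 − 11 = 2
x=11: ŷ = 54 − 4.3·11 = 6.7; e = 5.7 − 6.7 = -1
x=12: ŷ = 54 − 4.3·12 = 2.4; e = 2.4 − 2.4 = 0

-1, 2, -1, 0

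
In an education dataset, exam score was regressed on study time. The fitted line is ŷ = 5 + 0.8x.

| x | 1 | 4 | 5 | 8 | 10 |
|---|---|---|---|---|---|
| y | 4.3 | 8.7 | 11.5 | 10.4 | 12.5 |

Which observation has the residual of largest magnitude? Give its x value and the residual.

x=1: ŷ = 5 + 0.8·1 = 5.8; r = 4.3 − 5.8 = -1.5
x=4: ŷ = 5 + 0.8·4 = 8.2; r = 8.7 − 8.2 = 0.5
x=5: ŷ = 5 + 0.8·5 = 9; r = 11.5 − 9 = 2.5
x=8: ŷ = 5 + 0.8·8 = 11.4; r = 10.4 − 11.4 = -1
x=10: ŷ = 5 + 0.8·10 = 13; r = 12.5 − 13 = -0.5
Largest |r| is 2.5 at x = 5, residual 2.5.

x = 5, r = 2.5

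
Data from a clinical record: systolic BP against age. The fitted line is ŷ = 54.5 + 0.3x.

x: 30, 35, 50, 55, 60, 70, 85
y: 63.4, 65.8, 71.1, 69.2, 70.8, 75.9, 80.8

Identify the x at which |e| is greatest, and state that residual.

x = 55, e = -1.8

x=30: ŷ = 54.5 + 0.3·30 = 63.5; e = 63.4 − 63.5 = -0.1
x=35: ŷ = 54.5 + 0.3·35 = 65; e = 65.8 − 65 = 0.8
x=50: ŷ = 54.5 + 0.3·50 = 69.5; e = 71.1 − 69.5 = 1.6
x=55: ŷ = 54.5 + 0.3·55 = 71; e = 69.2 − 71 = -1.8
x=60: ŷ = 54.5 + 0.3·60 = 72.5; e = 70.8 − 72.5 = -1.7
x=70: ŷ = 54.5 + 0.3·70 = 75.5; e = 75.9 − 75.5 = 0.4
x=85: ŷ = 54.5 + 0.3·85 = 80; e = 80.8 − 80 = 0.8
Largest |e| is 1.8 at x = 55, residual -1.8.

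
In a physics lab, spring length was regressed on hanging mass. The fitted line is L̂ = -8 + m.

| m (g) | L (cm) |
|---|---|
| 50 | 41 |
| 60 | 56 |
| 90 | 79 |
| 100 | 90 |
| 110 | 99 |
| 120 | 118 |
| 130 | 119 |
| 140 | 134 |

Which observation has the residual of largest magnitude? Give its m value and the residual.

m = 120, r = 6

m=50: L̂ = -8 + 50 = 42; r = 41 − 42 = -1
m=60: L̂ = -8 + 60 = 52; r = 56 − 52 = 4
m=90: L̂ = -8 + 90 = 82; r = 79 − 82 = -3
m=100: L̂ = -8 + 100 = 92; r = 90 − 92 = -2
m=110: L̂ = -8 + 110 = 102; r = 99 − 102 = -3
m=120: L̂ = -8 + 120 = 112; r = 118 − 112 = 6
m=130: L̂ = -8 + 130 = 122; r = 119 − 122 = -3
m=140: L̂ = -8 + 140 = 132; r = 134 − 132 = 2
Largest |r| is 6 at m = 120, residual 6.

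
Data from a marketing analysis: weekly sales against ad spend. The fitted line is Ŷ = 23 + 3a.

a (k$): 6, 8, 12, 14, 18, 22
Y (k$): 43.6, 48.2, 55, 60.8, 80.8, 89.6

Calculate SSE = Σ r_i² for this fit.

SSE = 56.64

a=6: Ŷ = 23 + 3·6 = 41; r = 43.6 − 41 = 2.6
a=8: Ŷ = 23 + 3·8 = 47; r = 48.2 − 47 = 1.2
a=12: Ŷ = 23 + 3·12 = 59; r = 55 − 59 = -4
a=14: Ŷ = 23 + 3·14 = 65; r = 60.8 − 65 = -4.2
a=18: Ŷ = 23 + 3·18 = 77; r = 80.8 − 77 = 3.8
a=22: Ŷ = 23 + 3·22 = 89; r = 89.6 − 89 = 0.6
SSE = 6.76 + 1.44 + 16 + 17.64 + 14.44 + 0.36 = 56.64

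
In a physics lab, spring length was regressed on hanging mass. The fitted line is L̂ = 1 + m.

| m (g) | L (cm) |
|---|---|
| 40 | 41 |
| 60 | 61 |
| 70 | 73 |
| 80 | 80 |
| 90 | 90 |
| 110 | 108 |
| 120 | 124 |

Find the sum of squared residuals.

SSE = 24

m=40: L̂ = 1 + 40 = 41; e = 41 − 41 = 0
m=60: L̂ = 1 + 60 = 61; e = 61 − 61 = 0
m=70: L̂ = 1 + 70 = 71; e = 73 − 71 = 2
m=80: L̂ = 1 + 80 = 81; e = 80 − 81 = -1
m=90: L̂ = 1 + 90 = 91; e = 90 − 91 = -1
m=110: L̂ = 1 + 110 = 111; e = 108 − 111 = -3
m=120: L̂ = 1 + 120 = 121; e = 124 − 121 = 3
SSE = 0 + 0 + 4 + 1 + 1 + 9 + 9 = 24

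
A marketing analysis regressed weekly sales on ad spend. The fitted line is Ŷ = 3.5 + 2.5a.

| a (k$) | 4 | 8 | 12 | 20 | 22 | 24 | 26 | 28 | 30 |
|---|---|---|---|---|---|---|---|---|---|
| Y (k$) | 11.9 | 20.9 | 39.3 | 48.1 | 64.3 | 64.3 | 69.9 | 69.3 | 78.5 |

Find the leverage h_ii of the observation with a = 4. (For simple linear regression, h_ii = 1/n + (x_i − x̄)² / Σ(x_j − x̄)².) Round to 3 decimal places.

h = 0.457

ā = (4 + 8 + 12 + 20 + 22 + 24 + 26 + 28 + 30)/9 = 19.3333
Σ(a − ā)² = 235.111 + 128.444 + 53.7778 + 0.444444 + 7.11111 + 21.7778 + 44.4444 + 75.1111 + 113.778 = 680
h = 1/9 + (-15.3333)²/680 = 0.111111 + 0.345752 = 0.457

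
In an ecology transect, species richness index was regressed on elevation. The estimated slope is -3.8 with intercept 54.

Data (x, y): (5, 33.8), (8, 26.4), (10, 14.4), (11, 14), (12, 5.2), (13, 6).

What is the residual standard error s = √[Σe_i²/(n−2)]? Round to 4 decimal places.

x=5: ŷ = 54 − 3.8·5 = 35; e = 33.8 − 35 = -1.2
x=8: ŷ = 54 − 3.8·8 = 23.6; e = 26.4 − 23.6 = 2.8
x=10: ŷ = 54 − 3.8·10 = 16; e = 14.4 − 16 = -1.6
x=11: ŷ = 54 − 3.8·11 = 12.2; e = 14 − 12.2 = 1.8
x=12: ŷ = 54 − 3.8·12 = 8.4; e = 5.2 − 8.4 = -3.2
x=13: ŷ = 54 − 3.8·13 = 4.6; e = 6 − 4.6 = 1.4
SSE = 1.44 + 7.84 + 2.56 + 3.24 + 10.24 + 1.96 = 27.28
s = √(27.28/4) = √6.82 ≈ 2.6115

s = 2.6115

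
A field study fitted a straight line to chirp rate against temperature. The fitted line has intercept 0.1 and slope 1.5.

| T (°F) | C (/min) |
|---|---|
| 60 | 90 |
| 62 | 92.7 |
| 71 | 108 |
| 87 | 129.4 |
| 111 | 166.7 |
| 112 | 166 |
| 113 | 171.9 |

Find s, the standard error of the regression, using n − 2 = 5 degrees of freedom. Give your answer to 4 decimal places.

s = 1.6297

T=60: ŷ = 0.1 + 1.5·60 = 90.1; e = 90 − 90.1 = -0.1
T=62: ŷ = 0.1 + 1.5·62 = 93.1; e = 92.7 − 93.1 = -0.4
T=71: ŷ = 0.1 + 1.5·71 = 106.6; e = 108 − 106.6 = 1.4
T=87: ŷ = 0.1 + 1.5·87 = 130.6; e = 129.4 − 130.6 = -1.2
T=111: ŷ = 0.1 + 1.5·111 = 166.6; e = 166.7 − 166.6 = 0.1
T=112: ŷ = 0.1 + 1.5·112 = 168.1; e = 166 − 168.1 = -2.1
T=113: ŷ = 0.1 + 1.5·113 = 169.6; e = 171.9 − 169.6 = 2.3
SSE = 0.01 + 0.16 + 1.96 + 1.44 + 0.01 + 4.41 + 5.29 = 13.28
s = √(13.28/5) = √2.656 ≈ 1.6297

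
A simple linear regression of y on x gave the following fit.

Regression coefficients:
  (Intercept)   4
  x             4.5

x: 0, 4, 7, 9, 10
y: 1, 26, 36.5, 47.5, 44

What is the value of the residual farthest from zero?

x=0: ŷ = 4 + 4.5·0 = 4; e = 1 − 4 = -3
x=4: ŷ = 4 + 4.5·4 = 22; e = 26 − 22 = 4
x=7: ŷ = 4 + 4.5·7 = 35.5; e = 36.5 − 35.5 = 1
x=9: ŷ = 4 + 4.5·9 = 44.5; e = 47.5 − 44.5 = 3
x=10: ŷ = 4 + 4.5·10 = 49; e = 44 − 49 = -5
Largest |e| is 5 at x = 10, residual -5.

e = -5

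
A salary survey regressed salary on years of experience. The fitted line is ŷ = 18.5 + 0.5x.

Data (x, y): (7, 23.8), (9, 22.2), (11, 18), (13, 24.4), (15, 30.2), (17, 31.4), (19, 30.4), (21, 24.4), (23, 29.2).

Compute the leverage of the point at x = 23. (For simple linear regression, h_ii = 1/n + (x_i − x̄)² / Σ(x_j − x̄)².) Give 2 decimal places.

x̄ = (7 + 9 + 11 + 13 + 15 + 17 + 19 + 21 + 23)/9 = 15
Σ(x − x̄)² = 64 + 36 + 16 + 4 + 0 + 4 + 16 + 36 + 64 = 240
h = 1/9 + (8)²/240 = 0.111111 + 0.266667 = 0.38

h = 0.38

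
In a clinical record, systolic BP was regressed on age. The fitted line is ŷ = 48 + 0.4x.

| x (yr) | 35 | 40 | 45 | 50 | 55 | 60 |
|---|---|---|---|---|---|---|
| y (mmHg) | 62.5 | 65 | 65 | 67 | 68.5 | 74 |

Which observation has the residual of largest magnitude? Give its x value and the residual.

x = 60, r = 2

x=35: ŷ = 48 + 0.4·35 = 62; r = 62.5 − 62 = 0.5
x=40: ŷ = 48 + 0.4·40 = 64; r = 65 − 64 = 1
x=45: ŷ = 48 + 0.4·45 = 66; r = 65 − 66 = -1
x=50: ŷ = 48 + 0.4·50 = 68; r = 67 − 68 = -1
x=55: ŷ = 48 + 0.4·55 = 70; r = 68.5 − 70 = -1.5
x=60: ŷ = 48 + 0.4·60 = 72; r = 74 − 72 = 2
Largest |r| is 2 at x = 60, residual 2.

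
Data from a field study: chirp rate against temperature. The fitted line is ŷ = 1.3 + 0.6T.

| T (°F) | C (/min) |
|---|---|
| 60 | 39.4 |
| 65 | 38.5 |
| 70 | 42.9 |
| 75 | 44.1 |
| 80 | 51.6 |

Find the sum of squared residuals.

T=60: ŷ = 1.3 + 0.6·60 = 37.3; e = 39.4 − 37.3 = 2.1
T=65: ŷ = 1.3 + 0.6·65 = 40.3; e = 38.5 − 40.3 = -1.8
T=70: ŷ = 1.3 + 0.6·70 = 43.3; e = 42.9 − 43.3 = -0.4
T=75: ŷ = 1.3 + 0.6·75 = 46.3; e = 44.1 − 46.3 = -2.2
T=80: ŷ = 1.3 + 0.6·80 = 49.3; e = 51.6 − 49.3 = 2.3
SSE = 4.41 + 3.24 + 0.16 + 4.84 + 5.29 = 17.94

SSE = 17.94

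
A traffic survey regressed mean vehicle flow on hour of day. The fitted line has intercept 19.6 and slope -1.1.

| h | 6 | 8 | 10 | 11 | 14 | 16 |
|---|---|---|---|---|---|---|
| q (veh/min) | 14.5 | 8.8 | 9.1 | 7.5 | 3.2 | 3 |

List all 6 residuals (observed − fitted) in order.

1.5, -2, 0.5, 0, -1, 1

h=6: q̂ = 19.6 − 1.1·6 = 13; r = 14.5 − 13 = 1.5
h=8: q̂ = 19.6 − 1.1·8 = 10.8; r = 8.8 − 10.8 = -2
h=10: q̂ = 19.6 − 1.1·10 = 8.6; r = 9.1 − 8.6 = 0.5
h=11: q̂ = 19.6 − 1.1·11 = 7.5; r = 7.5 − 7.5 = 0
h=14: q̂ = 19.6 − 1.1·14 = 4.2; r = 3.2 − 4.2 = -1
h=16: q̂ = 19.6 − 1.1·16 = 2; r = 3 − 2 = 1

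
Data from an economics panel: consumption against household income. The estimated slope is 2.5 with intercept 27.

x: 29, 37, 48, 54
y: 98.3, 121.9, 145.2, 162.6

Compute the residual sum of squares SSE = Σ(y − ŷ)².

x=29: ŷ = 27 + 2.5·29 = 99.5; e = 98.3 − 99.5 = -1.2
x=37: ŷ = 27 + 2.5·37 = 119.5; e = 121.9 − 119.5 = 2.4
x=48: ŷ = 27 + 2.5·48 = 147; e = 145.2 − 147 = -1.8
x=54: ŷ = 27 + 2.5·54 = 162; e = 162.6 − 162 = 0.6
SSE = 1.44 + 5.76 + 3.24 + 0.36 = 10.8

SSE = 10.8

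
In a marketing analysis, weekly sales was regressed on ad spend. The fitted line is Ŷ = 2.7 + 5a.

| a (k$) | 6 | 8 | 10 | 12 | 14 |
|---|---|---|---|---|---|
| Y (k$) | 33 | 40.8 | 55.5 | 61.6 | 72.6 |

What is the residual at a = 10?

Ŷ = 2.7 + 5·10 = 52.7
e = 55.5 − 52.7 = 2.8

e = 2.8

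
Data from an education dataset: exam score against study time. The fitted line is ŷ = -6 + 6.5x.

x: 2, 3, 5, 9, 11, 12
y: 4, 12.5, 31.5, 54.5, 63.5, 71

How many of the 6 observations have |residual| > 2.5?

x=2: ŷ = -6 + 6.5·2 = 7; e = 4 − 7 = -3
x=3: ŷ = -6 + 6.5·3 = 13.5; e = 12.5 − 13.5 = -1
x=5: ŷ = -6 + 6.5·5 = 26.5; e = 31.5 − 26.5 = 5
x=9: ŷ = -6 + 6.5·9 = 52.5; e = 54.5 − 52.5 = 2
x=11: ŷ = -6 + 6.5·11 = 65.5; e = 63.5 − 65.5 = -2
x=12: ŷ = -6 + 6.5·12 = 72; e = 71 − 72 = -1
|e| > 2.5: x=2 (|e|=3), x=5 (|e|=5) → 2

2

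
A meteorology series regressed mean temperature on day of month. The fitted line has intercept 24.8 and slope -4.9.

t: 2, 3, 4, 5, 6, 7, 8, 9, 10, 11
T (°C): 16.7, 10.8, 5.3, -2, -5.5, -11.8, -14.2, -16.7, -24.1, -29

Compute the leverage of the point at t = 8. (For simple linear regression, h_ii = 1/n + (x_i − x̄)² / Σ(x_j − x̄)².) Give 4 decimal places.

t̄ = (2 + 3 + 4 + 5 + 6 + 7 + 8 + 9 + 10 + 11)/10 = 6.5
Σ(t − t̄)² = 20.25 + 12.25 + 6.25 + 2.25 + 0.25 + 0.25 + 2.25 + 6.25 + 12.25 + 20.25 = 82.5
h = 1/10 + (1.5)²/82.5 = 0.1 + 0.0272727 = 0.1273

h = 0.1273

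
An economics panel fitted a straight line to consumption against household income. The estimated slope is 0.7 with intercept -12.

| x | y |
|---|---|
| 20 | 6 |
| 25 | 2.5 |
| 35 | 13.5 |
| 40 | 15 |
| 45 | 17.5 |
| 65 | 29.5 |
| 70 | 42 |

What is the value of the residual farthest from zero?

e = 5

x=20: ŷ = -12 + 0.7·20 = 2; e = 6 − 2 = 4
x=25: ŷ = -12 + 0.7·25 = 5.5; e = 2.5 − 5.5 = -3
x=35: ŷ = -12 + 0.7·35 = 12.5; e = 13.5 − 12.5 = 1
x=40: ŷ = -12 + 0.7·40 = 16; e = 15 − 16 = -1
x=45: ŷ = -12 + 0.7·45 = 19.5; e = 17.5 − 19.5 = -2
x=65: ŷ = -12 + 0.7·65 = 33.5; e = 29.5 − 33.5 = -4
x=70: ŷ = -12 + 0.7·70 = 37; e = 42 − 37 = 5
Largest |e| is 5 at x = 70, residual 5.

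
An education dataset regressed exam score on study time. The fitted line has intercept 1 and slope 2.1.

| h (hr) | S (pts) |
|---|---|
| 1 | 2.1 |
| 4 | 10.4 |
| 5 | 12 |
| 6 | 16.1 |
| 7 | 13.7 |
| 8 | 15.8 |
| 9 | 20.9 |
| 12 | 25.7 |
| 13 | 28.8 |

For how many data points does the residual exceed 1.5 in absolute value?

3

h=1: Ŝ = 1 + 2.1·1 = 3.1; r = 2.1 − 3.1 = -1
h=4: Ŝ = 1 + 2.1·4 = 9.4; r = 10.4 − 9.4 = 1
h=5: Ŝ = 1 + 2.1·5 = 11.5; r = 12 − 11.5 = 0.5
h=6: Ŝ = 1 + 2.1·6 = 13.6; r = 16.1 − 13.6 = 2.5
h=7: Ŝ = 1 + 2.1·7 = 15.7; r = 13.7 − 15.7 = -2
h=8: Ŝ = 1 + 2.1·8 = 17.8; r = 15.8 − 17.8 = -2
h=9: Ŝ = 1 + 2.1·9 = 19.9; r = 20.9 − 19.9 = 1
h=12: Ŝ = 1 + 2.1·12 = 26.2; r = 25.7 − 26.2 = -0.5
h=13: Ŝ = 1 + 2.1·13 = 28.3; r = 28.8 − 28.3 = 0.5
|r| > 1.5: h=6 (|r|=2.5), h=7 (|r|=2), h=8 (|r|=2) → 3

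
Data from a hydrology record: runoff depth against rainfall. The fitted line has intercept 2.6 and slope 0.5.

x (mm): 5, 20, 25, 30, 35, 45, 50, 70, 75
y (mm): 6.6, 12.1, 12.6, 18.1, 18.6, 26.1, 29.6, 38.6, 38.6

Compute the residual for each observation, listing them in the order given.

1.5, -0.5, -2.5, 0.5, -1.5, 1, 2, 1, -1.5

x=5: ŷ = 2.6 + 0.5·5 = 5.1; r = 6.6 − 5.1 = 1.5
x=20: ŷ = 2.6 + 0.5·20 = 12.6; r = 12.1 − 12.6 = -0.5
x=25: ŷ = 2.6 + 0.5·25 = 15.1; r = 12.6 − 15.1 = -2.5
x=30: ŷ = 2.6 + 0.5·30 = 17.6; r = 18.1 − 17.6 = 0.5
x=35: ŷ = 2.6 + 0.5·35 = 20.1; r = 18.6 − 20.1 = -1.5
x=45: ŷ = 2.6 + 0.5·45 = 25.1; r = 26.1 − 25.1 = 1
x=50: ŷ = 2.6 + 0.5·50 = 27.6; r = 29.6 − 27.6 = 2
x=70: ŷ = 2.6 + 0.5·70 = 37.6; r = 38.6 − 37.6 = 1
x=75: ŷ = 2.6 + 0.5·75 = 40.1; r = 38.6 − 40.1 = -1.5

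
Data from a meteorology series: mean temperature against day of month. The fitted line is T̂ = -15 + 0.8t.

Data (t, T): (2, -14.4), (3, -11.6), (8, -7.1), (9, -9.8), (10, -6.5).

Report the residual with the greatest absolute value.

t=2: T̂ = -15 + 0.8·2 = -13.4; r = -14.4 − (-13.4) = -1
t=3: T̂ = -15 + 0.8·3 = -12.6; r = -11.6 − (-12.6) = 1
t=8: T̂ = -15 + 0.8·8 = -8.6; r = -7.1 − (-8.6) = 1.5
t=9: T̂ = -15 + 0.8·9 = -7.8; r = -9.8 − (-7.8) = -2
t=10: T̂ = -15 + 0.8·10 = -7; r = -6.5 − (-7) = 0.5
Largest |r| is 2 at t = 9, residual -2.

r = -2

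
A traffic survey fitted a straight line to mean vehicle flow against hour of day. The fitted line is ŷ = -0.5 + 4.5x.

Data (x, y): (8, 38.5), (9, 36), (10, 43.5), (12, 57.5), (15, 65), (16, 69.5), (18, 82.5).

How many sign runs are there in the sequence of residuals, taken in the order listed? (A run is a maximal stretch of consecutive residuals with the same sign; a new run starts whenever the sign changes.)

x=8: ŷ = -0.5 + 4.5·8 = 35.5; e = 38.5 − 35.5 = 3
x=9: ŷ = -0.5 + 4.5·9 = 40; e = 36 − 40 = -4
x=10: ŷ = -0.5 + 4.5·10 = 44.5; e = 43.5 − 44.5 = -1
x=12: ŷ = -0.5 + 4.5·12 = 53.5; e = 57.5 − 53.5 = 4
x=15: ŷ = -0.5 + 4.5·15 = 67; e = 65 − 67 = -2
x=16: ŷ = -0.5 + 4.5·16 = 71.5; e = 69.5 − 71.5 = -2
x=18: ŷ = -0.5 + 4.5·18 = 80.5; e = 82.5 − 80.5 = 2
Signs: + − − + − − +
Runs: +×1, −×2, +×1, −×2, +×1 → 5

5 runs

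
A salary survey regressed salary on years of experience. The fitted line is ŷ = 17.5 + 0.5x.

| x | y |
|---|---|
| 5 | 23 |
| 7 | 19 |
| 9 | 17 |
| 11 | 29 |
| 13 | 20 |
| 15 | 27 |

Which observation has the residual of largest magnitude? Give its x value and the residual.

x=5: ŷ = 17.5 + 0.5·5 = 20; e = 23 − 20 = 3
x=7: ŷ = 17.5 + 0.5·7 = 21; e = 19 − 21 = -2
x=9: ŷ = 17.5 + 0.5·9 = 22; e = 17 − 22 = -5
x=11: ŷ = 17.5 + 0.5·11 = 23; e = 29 − 23 = 6
x=13: ŷ = 17.5 + 0.5·13 = 24; e = 20 − 24 = -4
x=15: ŷ = 17.5 + 0.5·15 = 25; e = 27 − 25 = 2
Largest |e| is 6 at x = 11, residual 6.

x = 11, e = 6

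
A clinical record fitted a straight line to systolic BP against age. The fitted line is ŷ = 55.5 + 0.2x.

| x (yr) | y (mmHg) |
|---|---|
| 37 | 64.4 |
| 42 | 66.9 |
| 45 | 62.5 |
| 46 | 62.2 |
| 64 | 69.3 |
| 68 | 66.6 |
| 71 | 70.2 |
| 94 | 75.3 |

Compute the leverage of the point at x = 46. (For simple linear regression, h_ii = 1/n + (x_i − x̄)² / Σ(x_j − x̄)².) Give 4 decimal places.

h = 0.1837

x̄ = (37 + 42 + 45 + 46 + 64 + 68 + 71 + 94)/8 = 58.375
Σ(x − x̄)² = 456.891 + 268.141 + 178.891 + 153.141 + 31.6406 + 92.6406 + 159.391 + 1269.14 = 2609.88
h = 1/8 + (-12.375)²/2609.88 = 0.125 + 0.0586774 = 0.1837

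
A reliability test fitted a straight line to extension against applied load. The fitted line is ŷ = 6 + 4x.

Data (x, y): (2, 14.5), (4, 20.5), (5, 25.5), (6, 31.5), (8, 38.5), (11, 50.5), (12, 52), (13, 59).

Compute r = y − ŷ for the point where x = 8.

r = 0.5

ŷ = 6 + 4·8 = 38
r = 38.5 − 38 = 0.5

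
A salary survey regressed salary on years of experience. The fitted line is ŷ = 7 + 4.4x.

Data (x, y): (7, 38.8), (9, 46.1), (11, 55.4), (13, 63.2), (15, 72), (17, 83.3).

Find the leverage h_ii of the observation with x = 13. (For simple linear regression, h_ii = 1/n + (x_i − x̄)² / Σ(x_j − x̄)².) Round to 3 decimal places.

x̄ = (7 + 9 + 11 + 13 + 15 + 17)/6 = 12
Σ(x − x̄)² = 25 + 9 + 1 + 1 + 9 + 25 = 70
h = 1/6 + (1)²/70 = 0.166667 + 0.0142857 = 0.181

h = 0.181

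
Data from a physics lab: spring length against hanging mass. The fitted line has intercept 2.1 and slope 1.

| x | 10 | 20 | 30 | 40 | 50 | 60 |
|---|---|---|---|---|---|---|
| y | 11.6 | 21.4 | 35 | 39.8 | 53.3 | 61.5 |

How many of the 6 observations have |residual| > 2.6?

1

x=10: ŷ = 2.1 + 10 = 12.1; e = 11.6 − 12.1 = -0.5
x=20: ŷ = 2.1 + 20 = 22.1; e = 21.4 − 22.1 = -0.7
x=30: ŷ = 2.1 + 30 = 32.1; e = 35 − 32.1 = 2.9
x=40: ŷ = 2.1 + 40 = 42.1; e = 39.8 − 42.1 = -2.3
x=50: ŷ = 2.1 + 50 = 52.1; e = 53.3 − 52.1 = 1.2
x=60: ŷ = 2.1 + 60 = 62.1; e = 61.5 − 62.1 = -0.6
|e| > 2.6: x=30 (|e|=2.9) → 1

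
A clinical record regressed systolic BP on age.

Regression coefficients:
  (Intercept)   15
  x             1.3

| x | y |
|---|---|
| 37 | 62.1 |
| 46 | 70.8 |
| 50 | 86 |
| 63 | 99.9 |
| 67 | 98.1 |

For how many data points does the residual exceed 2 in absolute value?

4

x=37: ŷ = 15 + 1.3·37 = 63.1; r = 62.1 − 63.1 = -1
x=46: ŷ = 15 + 1.3·46 = 74.8; r = 70.8 − 74.8 = -4
x=50: ŷ = 15 + 1.3·50 = 80; r = 86 − 80 = 6
x=63: ŷ = 15 + 1.3·63 = 96.9; r = 99.9 − 96.9 = 3
x=67: ŷ = 15 + 1.3·67 = 102.1; r = 98.1 − 102.1 = -4
|r| > 2: x=46 (|r|=4), x=50 (|r|=6), x=63 (|r|=3), x=67 (|r|=4) → 4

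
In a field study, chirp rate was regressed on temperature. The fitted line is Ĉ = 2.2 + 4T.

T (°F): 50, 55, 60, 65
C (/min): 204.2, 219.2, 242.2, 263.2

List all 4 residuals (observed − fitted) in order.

2, -3, 0, 1

T=50: Ĉ = 2.2 + 4·50 = 202.2; r = 204.2 − 202.2 = 2
T=55: Ĉ = 2.2 + 4·55 = 222.2; r = 219.2 − 222.2 = -3
T=60: Ĉ = 2.2 + 4·60 = 242.2; r = 242.2 − 242.2 = 0
T=65: Ĉ = 2.2 + 4·65 = 262.2; r = 263.2 − 262.2 = 1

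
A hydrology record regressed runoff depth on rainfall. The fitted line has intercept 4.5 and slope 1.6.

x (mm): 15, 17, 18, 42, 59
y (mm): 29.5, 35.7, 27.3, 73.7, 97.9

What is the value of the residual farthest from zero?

r = -6

x=15: ŷ = 4.5 + 1.6·15 = 28.5; r = 29.5 − 28.5 = 1
x=17: ŷ = 4.5 + 1.6·17 = 31.7; r = 35.7 − 31.7 = 4
x=18: ŷ = 4.5 + 1.6·18 = 33.3; r = 27.3 − 33.3 = -6
x=42: ŷ = 4.5 + 1.6·42 = 71.7; r = 73.7 − 71.7 = 2
x=59: ŷ = 4.5 + 1.6·59 = 98.9; r = 97.9 − 98.9 = -1
Largest |r| is 6 at x = 18, residual -6.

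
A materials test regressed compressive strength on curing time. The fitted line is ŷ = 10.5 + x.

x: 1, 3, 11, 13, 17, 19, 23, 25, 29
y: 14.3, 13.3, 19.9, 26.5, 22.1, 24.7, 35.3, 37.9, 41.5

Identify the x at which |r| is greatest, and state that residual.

x = 17, r = -5.4

x=1: ŷ = 10.5 + 1 = 11.5; r = 14.3 − 11.5 = 2.8
x=3: ŷ = 10.5 + 3 = 13.5; r = 13.3 − 13.5 = -0.2
x=11: ŷ = 10.5 + 11 = 21.5; r = 19.9 − 21.5 = -1.6
x=13: ŷ = 10.5 + 13 = 23.5; r = 26.5 − 23.5 = 3
x=17: ŷ = 10.5 + 17 = 27.5; r = 22.1 − 27.5 = -5.4
x=19: ŷ = 10.5 + 19 = 29.5; r = 24.7 − 29.5 = -4.8
x=23: ŷ = 10.5 + 23 = 33.5; r = 35.3 − 33.5 = 1.8
x=25: ŷ = 10.5 + 25 = 35.5; r = 37.9 − 35.5 = 2.4
x=29: ŷ = 10.5 + 29 = 39.5; r = 41.5 − 39.5 = 2
Largest |r| is 5.4 at x = 17, residual -5.4.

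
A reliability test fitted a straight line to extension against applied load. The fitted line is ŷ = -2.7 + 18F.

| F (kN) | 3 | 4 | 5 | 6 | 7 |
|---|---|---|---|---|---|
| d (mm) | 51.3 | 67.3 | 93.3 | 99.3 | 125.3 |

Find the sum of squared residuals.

SSE = 80

F=3: ŷ = -2.7 + 18·3 = 51.3; r = 51.3 − 51.3 = 0
F=4: ŷ = -2.7 + 18·4 = 69.3; r = 67.3 − 69.3 = -2
F=5: ŷ = -2.7 + 18·5 = 87.3; r = 93.3 − 87.3 = 6
F=6: ŷ = -2.7 + 18·6 = 105.3; r = 99.3 − 105.3 = -6
F=7: ŷ = -2.7 + 18·7 = 123.3; r = 125.3 − 123.3 = 2
SSE = 0 + 4 + 36 + 36 + 4 = 80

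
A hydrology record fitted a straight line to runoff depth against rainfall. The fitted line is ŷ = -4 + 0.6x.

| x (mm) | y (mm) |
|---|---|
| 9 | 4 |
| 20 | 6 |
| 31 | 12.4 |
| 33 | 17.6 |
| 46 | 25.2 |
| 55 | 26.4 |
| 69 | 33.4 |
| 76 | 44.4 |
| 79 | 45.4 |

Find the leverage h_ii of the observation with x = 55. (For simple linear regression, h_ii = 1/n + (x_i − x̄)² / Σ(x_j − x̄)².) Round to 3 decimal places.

x̄ = (9 + 20 + 31 + 33 + 46 + 55 + 69 + 76 + 79)/9 = 46.4444
Σ(x − x̄)² = 1402.09 + 699.309 + 238.531 + 180.753 + 0.197531 + 73.1975 + 508.753 + 873.531 + 1059.86 = 5036.22
h = 1/9 + (8.55556)²/5036.22 = 0.111111 + 0.0145342 = 0.126

h = 0.126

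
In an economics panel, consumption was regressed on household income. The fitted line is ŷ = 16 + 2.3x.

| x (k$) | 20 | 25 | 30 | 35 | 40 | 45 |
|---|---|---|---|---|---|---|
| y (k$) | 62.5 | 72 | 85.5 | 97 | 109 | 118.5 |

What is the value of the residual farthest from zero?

e = -1.5

x=20: ŷ = 16 + 2.3·20 = 62; e = 62.5 − 62 = 0.5
x=25: ŷ = 16 + 2.3·25 = 73.5; e = 72 − 73.5 = -1.5
x=30: ŷ = 16 + 2.3·30 = 85; e = 85.5 − 85 = 0.5
x=35: ŷ = 16 + 2.3·35 = 96.5; e = 97 − 96.5 = 0.5
x=40: ŷ = 16 + 2.3·40 = 108; e = 109 − 108 = 1
x=45: ŷ = 16 + 2.3·45 = 119.5; e = 118.5 − 119.5 = -1
Largest |e| is 1.5 at x = 25, residual -1.5.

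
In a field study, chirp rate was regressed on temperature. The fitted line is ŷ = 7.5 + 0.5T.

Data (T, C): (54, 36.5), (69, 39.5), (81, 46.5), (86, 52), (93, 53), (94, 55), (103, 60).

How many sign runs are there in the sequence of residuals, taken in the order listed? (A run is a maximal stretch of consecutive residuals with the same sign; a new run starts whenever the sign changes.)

T=54: ŷ = 7.5 + 0.5·54 = 34.5; e = 36.5 − 34.5 = 2
T=69: ŷ = 7.5 + 0.5·69 = 42; e = 39.5 − 42 = -2.5
T=81: ŷ = 7.5 + 0.5·81 = 48; e = 46.5 − 48 = -1.5
T=86: ŷ = 7.5 + 0.5·86 = 50.5; e = 52 − 50.5 = 1.5
T=93: ŷ = 7.5 + 0.5·93 = 54; e = 53 − 54 = -1
T=94: ŷ = 7.5 + 0.5·94 = 54.5; e = 55 − 54.5 = 0.5
T=103: ŷ = 7.5 + 0.5·103 = 59; e = 60 − 59 = 1
Signs: + − − + − + +
Runs: +×1, −×2, +×1, −×1, +×2 → 5

5 runs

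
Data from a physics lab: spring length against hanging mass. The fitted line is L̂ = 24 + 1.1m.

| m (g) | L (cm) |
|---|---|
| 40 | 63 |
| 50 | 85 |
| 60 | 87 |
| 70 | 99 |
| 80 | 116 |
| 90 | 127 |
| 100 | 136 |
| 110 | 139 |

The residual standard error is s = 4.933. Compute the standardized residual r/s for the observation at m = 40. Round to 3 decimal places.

L̂ = 24 + 1.1·40 = 68
r = 63 − 68 = -5
r/s = -5 / 4.933 = -1.014

-1.014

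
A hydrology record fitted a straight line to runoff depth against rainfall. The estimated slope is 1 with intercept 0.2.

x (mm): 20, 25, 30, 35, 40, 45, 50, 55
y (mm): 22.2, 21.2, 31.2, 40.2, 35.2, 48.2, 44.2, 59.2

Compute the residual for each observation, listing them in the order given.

2, -4, 1, 5, -5, 3, -6, 4

x=20: ŷ = 0.2 + 20 = 20.2; e = 22.2 − 20.2 = 2
x=25: ŷ = 0.2 + 25 = 25.2; e = 21.2 − 25.2 = -4
x=30: ŷ = 0.2 + 30 = 30.2; e = 31.2 − 30.2 = 1
x=35: ŷ = 0.2 + 35 = 35.2; e = 40.2 − 35.2 = 5
x=40: ŷ = 0.2 + 40 = 40.2; e = 35.2 − 40.2 = -5
x=45: ŷ = 0.2 + 45 = 45.2; e = 48.2 − 45.2 = 3
x=50: ŷ = 0.2 + 50 = 50.2; e = 44.2 − 50.2 = -6
x=55: ŷ = 0.2 + 55 = 55.2; e = 59.2 − 55.2 = 4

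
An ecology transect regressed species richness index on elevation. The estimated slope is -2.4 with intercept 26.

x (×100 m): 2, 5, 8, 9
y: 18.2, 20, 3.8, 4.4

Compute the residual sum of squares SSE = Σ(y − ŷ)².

x=2: ŷ = 26 − 2.4·2 = 21.2; e = 18.2 − 21.2 = -3
x=5: ŷ = 26 − 2.4·5 = 14; e = 20 − 14 = 6
x=8: ŷ = 26 − 2.4·8 = 6.8; e = 3.8 − 6.8 = -3
x=9: ŷ = 26 − 2.4·9 = 4.4; e = 4.4 − 4.4 = 0
SSE = 9 + 36 + 9 + 0 = 54

SSE = 54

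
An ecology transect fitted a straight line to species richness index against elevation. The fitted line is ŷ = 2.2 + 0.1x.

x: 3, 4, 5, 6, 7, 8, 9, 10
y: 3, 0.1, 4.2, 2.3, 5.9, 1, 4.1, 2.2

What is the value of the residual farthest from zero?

r = 3

x=3: ŷ = 2.2 + 0.1·3 = 2.5; r = 3 − 2.5 = 0.5
x=4: ŷ = 2.2 + 0.1·4 = 2.6; r = 0.1 − 2.6 = -2.5
x=5: ŷ = 2.2 + 0.1·5 = 2.7; r = 4.2 − 2.7 = 1.5
x=6: ŷ = 2.2 + 0.1·6 = 2.8; r = 2.3 − 2.8 = -0.5
x=7: ŷ = 2.2 + 0.1·7 = 2.9; r = 5.9 − 2.9 = 3
x=8: ŷ = 2.2 + 0.1·8 = 3; r = 1 − 3 = -2
x=9: ŷ = 2.2 + 0.1·9 = 3.1; r = 4.1 − 3.1 = 1
x=10: ŷ = 2.2 + 0.1·10 = 3.2; r = 2.2 − 3.2 = -1
Largest |r| is 3 at x = 7, residual 3.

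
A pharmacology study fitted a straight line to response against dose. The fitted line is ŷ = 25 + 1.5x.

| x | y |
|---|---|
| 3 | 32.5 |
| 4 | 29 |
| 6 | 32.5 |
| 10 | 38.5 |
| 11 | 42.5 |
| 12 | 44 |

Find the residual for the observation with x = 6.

ŷ = 25 + 1.5·6 = 34
e = 32.5 − 34 = -1.5

e = -1.5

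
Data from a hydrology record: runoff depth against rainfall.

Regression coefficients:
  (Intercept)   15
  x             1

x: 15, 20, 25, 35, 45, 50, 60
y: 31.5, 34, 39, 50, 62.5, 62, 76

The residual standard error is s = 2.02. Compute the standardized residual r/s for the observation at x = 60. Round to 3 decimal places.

ŷ = 15 + 60 = 75
r = 76 − 75 = 1
r/s = 1 / 2.02 = 0.495

0.495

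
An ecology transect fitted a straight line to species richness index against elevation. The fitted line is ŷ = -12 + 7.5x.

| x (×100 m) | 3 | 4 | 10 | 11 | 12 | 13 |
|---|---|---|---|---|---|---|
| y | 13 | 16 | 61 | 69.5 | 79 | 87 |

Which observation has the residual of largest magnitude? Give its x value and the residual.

x=3: ŷ = -12 + 7.5·3 = 10.5; r = 13 − 10.5 = 2.5
x=4: ŷ = -12 + 7.5·4 = 18; r = 16 − 18 = -2
x=10: ŷ = -12 + 7.5·10 = 63; r = 61 − 63 = -2
x=11: ŷ = -12 + 7.5·11 = 70.5; r = 69.5 − 70.5 = -1
x=12: ŷ = -12 + 7.5·12 = 78; r = 79 − 78 = 1
x=13: ŷ = -12 + 7.5·13 = 85.5; r = 87 − 85.5 = 1.5
Largest |r| is 2.5 at x = 3, residual 2.5.

x = 3, r = 2.5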